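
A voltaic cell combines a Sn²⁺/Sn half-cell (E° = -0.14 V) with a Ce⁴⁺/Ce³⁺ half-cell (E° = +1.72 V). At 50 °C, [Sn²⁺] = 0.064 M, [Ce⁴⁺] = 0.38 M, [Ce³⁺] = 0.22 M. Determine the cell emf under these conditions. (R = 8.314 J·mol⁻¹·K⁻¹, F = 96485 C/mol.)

The Ce⁴⁺/Ce³⁺ couple has the higher reduction potential and acts as the cathode, so E°_cell = +1.72 − (-0.14) = 1.86 V.
Balancing electrons gives n = 2; the reaction quotient is Q = [Sn²⁺]·[Ce³⁺]^2/[Ce⁴⁺]^2 = 0.0215.
E = E° − (RT/nF) ln Q = 1.86 − (8.314×323)/(2×96485) × (-3.842) = 1.860 + 0.053 = 1.913 V.

1.91 V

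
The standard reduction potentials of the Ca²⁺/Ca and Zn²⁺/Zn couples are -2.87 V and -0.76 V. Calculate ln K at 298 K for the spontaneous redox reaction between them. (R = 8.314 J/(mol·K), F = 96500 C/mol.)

E°_cell = -0.76 − (-2.87) = 2.11 V, with n = 2 electrons transferred.
At equilibrium E = 0, so the Nernst equation gives ln K = nFE°/RT = (2)(96500)(2.11)/((8.314)(298)) = 164.37.

ln K = 164.4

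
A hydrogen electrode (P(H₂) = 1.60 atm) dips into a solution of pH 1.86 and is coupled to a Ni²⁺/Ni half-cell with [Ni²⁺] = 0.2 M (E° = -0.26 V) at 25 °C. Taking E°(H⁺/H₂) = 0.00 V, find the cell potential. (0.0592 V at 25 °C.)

The hydrogen couple is the cathode, so E°_cell = 0.26 V; n = 2.
[H⁺] = 10^(−1.86) = 0.014 M, and Q = [Ni²⁺]·P(H₂) / [H⁺]^2 = 1680.
E = E° − (0.0592/2) log Q = 0.26 − (0.0592/2)(3.225) = 0.165 V.

0.16 V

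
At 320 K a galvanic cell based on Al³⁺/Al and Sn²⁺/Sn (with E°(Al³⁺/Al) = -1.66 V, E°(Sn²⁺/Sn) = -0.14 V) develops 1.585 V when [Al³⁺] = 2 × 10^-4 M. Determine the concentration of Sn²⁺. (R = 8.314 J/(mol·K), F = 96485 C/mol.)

From the Nernst equation, ln Q = nF(E° − E)/RT = 6×96485×(1.52 − 1.585)/(8.314×320) = -14.144, so Q = 7.2 × 10^-7.
With Q = [Al³⁺]^2/[Sn²⁺]^3 and the known concentrations, [Sn²⁺]^3 in the denominator gives [Sn²⁺] = 0.38 M.

0.38 M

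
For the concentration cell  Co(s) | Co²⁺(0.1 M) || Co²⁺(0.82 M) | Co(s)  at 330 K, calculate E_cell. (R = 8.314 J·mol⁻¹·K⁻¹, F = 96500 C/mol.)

Both half-cells are Co²⁺/Co, so E°_cell = 0. The concentrated side is the cathode; the cell reaction moves Co²⁺ from high to low concentration with n = 2.
Q = [Co²⁺]_dilute/[Co²⁺]_conc = 0.1/0.82 = 0.122.
E = 0 − (RT/nF) ln Q = −((8.314×330)/(2×96500))(-2.104) = 0.0299 V.

0.030 V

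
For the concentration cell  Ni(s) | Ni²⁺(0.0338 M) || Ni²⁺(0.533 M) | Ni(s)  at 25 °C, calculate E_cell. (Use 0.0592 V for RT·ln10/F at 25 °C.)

0.035 V

Both half-cells are Ni²⁺/Ni, so E°_cell = 0. The concentrated side is the cathode; the cell reaction moves Ni²⁺ from high to low concentration with n = 2.
Q = [Ni²⁺]_dilute/[Ni²⁺]_conc = 0.0338/0.533 = 0.0634.
E = 0 − (0.0592/2) log Q = −(0.0592/2)(-1.198) = 0.0355 V.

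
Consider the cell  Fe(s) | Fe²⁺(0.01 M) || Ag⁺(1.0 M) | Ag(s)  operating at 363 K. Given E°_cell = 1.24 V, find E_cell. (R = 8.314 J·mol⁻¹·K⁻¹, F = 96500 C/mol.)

Balancing electrons gives n = 2; the reaction quotient is Q = [Fe²⁺]/[Ag⁺]^2 = 0.0100.
E = E° − (RT/nF) ln Q = 1.24 − (8.314×363)/(2×96500) × (-4.605) = 1.240 + 0.072 = 1.312 V.

1.31 V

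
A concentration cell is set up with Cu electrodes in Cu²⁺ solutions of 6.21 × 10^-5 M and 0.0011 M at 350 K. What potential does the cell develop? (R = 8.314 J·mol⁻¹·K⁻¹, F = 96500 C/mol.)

0.043 V

Both half-cells are Cu²⁺/Cu, so E°_cell = 0. The concentrated side is the cathode; the cell reaction moves Cu²⁺ from high to low concentration with n = 2.
Q = [Cu²⁺]_dilute/[Cu²⁺]_conc = 6.21 × 10^-5/0.0011 = 0.0565.
E = 0 − (RT/nF) ln Q = −((8.314×350)/(2×96500))(-2.874) = 0.0433 V.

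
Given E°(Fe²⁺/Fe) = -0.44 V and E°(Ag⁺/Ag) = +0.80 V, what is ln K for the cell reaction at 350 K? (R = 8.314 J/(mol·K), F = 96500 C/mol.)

E°_cell = +0.80 − (-0.44) = 1.24 V, with n = 2 electrons transferred.
At equilibrium E = 0, so the Nernst equation gives ln K = nFE°/RT = (2)(96500)(1.24)/((8.314)(350)) = 82.24.

ln K = 82.2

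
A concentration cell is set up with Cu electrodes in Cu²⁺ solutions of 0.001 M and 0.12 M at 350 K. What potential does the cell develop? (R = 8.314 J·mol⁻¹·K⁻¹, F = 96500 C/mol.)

Both half-cells are Cu²⁺/Cu, so E°_cell = 0. The concentrated side is the cathode; the cell reaction moves Cu²⁺ from high to low concentration with n = 2.
Q = [Cu²⁺]_dilute/[Cu²⁺]_conc = 0.001/0.12 = 0.00833.
E = 0 − (RT/nF) ln Q = −((8.314×350)/(2×96500))(-4.787) = 0.0722 V.

0.072 V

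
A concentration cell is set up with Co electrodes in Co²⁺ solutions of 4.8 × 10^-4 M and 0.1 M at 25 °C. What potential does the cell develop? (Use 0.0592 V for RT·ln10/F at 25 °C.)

Both half-cells are Co²⁺/Co, so E°_cell = 0. The concentrated side is the cathode; the cell reaction moves Co²⁺ from high to low concentration with n = 2.
Q = [Co²⁺]_dilute/[Co²⁺]_conc = 4.8 × 10^-4/0.1 = 0.00480.
E = 0 − (0.0592/2) log Q = −(0.0592/2)(-2.319) = 0.0686 V.

0.069 V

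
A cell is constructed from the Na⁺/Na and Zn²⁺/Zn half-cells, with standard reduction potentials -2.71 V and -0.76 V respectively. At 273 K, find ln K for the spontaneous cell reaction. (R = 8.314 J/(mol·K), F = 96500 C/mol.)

ln K = 165.8

E°_cell = -0.76 − (-2.71) = 1.95 V, with n = 2 electrons transferred.
At equilibrium E = 0, so the Nernst equation gives ln K = nFE°/RT = (2)(96500)(1.95)/((8.314)(273)) = 165.81.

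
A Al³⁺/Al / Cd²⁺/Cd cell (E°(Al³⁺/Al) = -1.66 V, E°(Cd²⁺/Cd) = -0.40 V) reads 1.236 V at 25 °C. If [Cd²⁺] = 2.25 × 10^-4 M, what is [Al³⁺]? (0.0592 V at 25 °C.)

From the Nernst equation, log Q = n(E° − E)/0.0592 = 6(1.26 − 1.236)/0.0592 = 2.432, so Q = 271.
With Q = [Al³⁺]^2/[Cd²⁺]^3 and the known concentrations, [Al³⁺]^2 in the numerator gives [Al³⁺] = 5.6 × 10^-5 M.

5.6 × 10^-5 M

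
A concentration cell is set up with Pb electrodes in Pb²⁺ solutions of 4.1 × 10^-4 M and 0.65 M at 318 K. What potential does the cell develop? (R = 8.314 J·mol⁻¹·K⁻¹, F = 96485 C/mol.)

Both half-cells are Pb²⁺/Pb, so E°_cell = 0. The concentrated side is the cathode; the cell reaction moves Pb²⁺ from high to low concentration with n = 2.
Q = [Pb²⁺]_dilute/[Pb²⁺]_conc = 4.1 × 10^-4/0.65 = 6.31 × 10^-4.
E = 0 − (RT/nF) ln Q = −((8.314×318)/(2×96485))(-7.369) = 0.1010 V.

0.10 V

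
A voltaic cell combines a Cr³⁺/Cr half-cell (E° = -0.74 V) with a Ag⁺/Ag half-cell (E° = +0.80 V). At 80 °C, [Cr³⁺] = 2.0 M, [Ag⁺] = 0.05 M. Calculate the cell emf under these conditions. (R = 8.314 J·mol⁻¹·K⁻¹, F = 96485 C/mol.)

1.44 V

The Ag⁺/Ag couple has the higher reduction potential and acts as the cathode, so E°_cell = +0.80 − (-0.74) = 1.54 V.
Balancing electrons gives n = 3; the reaction quotient is Q = [Cr³⁺]/[Ag⁺]^3 = 1.6 × 10^4.
E = E° − (RT/nF) ln Q = 1.54 − (8.314×353)/(3×96485) × (9.680) = 1.540 − 0.098 = 1.442 V.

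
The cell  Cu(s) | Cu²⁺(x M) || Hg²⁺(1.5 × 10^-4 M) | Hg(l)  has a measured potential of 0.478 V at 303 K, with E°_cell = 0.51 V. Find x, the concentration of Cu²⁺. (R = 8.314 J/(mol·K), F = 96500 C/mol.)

0.0017 M

From the Nernst equation, ln Q = nF(E° − E)/RT = 2×96500×(0.51 − 0.478)/(8.314×303) = 2.452, so Q = 11.6.
With Q = [Cu²⁺]/[Hg²⁺] and the known concentrations, [Cu²⁺] in the numerator gives [Cu²⁺] = 0.0017 M.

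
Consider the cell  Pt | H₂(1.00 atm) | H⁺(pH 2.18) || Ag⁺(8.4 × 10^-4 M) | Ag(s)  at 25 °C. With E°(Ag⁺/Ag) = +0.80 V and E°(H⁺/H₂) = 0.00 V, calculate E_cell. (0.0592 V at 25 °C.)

The Ag⁺/Ag couple is the cathode, so E°_cell = 0.80 V; n = 2.
[H⁺] = 10^(−2.18) = 0.0066 M, and Q = [H⁺]^2 / ([Ag⁺]^2·P(H₂)) = 61.9.
E = E° − (0.0592/2) log Q = 0.80 − (0.0592/2)(1.791) = 0.747 V.

0.75 V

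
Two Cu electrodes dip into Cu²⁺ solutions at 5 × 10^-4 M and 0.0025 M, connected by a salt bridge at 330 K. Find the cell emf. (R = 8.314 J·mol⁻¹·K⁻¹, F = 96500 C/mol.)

Both half-cells are Cu²⁺/Cu, so E°_cell = 0. The concentrated side is the cathode; the cell reaction moves Cu²⁺ from high to low concentration with n = 2.
Q = [Cu²⁺]_dilute/[Cu²⁺]_conc = 5 × 10^-4/0.0025 = 0.200.
E = 0 − (RT/nF) ln Q = −((8.314×330)/(2×96500))(-1.609) = 0.0229 V.

0.023 V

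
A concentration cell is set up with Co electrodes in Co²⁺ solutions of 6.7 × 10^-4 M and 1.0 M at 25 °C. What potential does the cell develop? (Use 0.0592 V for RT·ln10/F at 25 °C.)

Both half-cells are Co²⁺/Co, so E°_cell = 0. The concentrated side is the cathode; the cell reaction moves Co²⁺ from high to low concentration with n = 2.
Q = [Co²⁺]_dilute/[Co²⁺]_conc = 6.7 × 10^-4/1.0 = 6.7 × 10^-4.
E = 0 − (0.0592/2) log Q = −(0.0592/2)(-3.174) = 0.0940 V.

0.094 V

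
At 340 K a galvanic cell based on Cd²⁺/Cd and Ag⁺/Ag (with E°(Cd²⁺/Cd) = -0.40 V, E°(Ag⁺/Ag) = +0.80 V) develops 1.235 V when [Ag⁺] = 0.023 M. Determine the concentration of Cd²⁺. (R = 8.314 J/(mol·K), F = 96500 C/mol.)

From the Nernst equation, ln Q = nF(E° − E)/RT = 2×96500×(1.20 − 1.235)/(8.314×340) = -2.390, so Q = 0.0917.
With Q = [Cd²⁺]/[Ag⁺]^2 and the known concentrations, [Cd²⁺] in the numerator gives [Cd²⁺] = 4.8 × 10^-5 M.

4.8 × 10^-5 M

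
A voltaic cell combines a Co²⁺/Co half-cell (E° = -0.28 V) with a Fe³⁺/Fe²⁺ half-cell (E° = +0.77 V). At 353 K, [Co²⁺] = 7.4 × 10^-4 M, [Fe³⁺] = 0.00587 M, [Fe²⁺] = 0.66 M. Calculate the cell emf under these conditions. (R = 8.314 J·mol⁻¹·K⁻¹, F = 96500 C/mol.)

1.02 V

The Fe³⁺/Fe²⁺ couple has the higher reduction potential and acts as the cathode, so E°_cell = +0.77 − (-0.28) = 1.05 V.
Balancing electrons gives n = 2; the reaction quotient is Q = [Co²⁺]·[Fe²⁺]^2/[Fe³⁺]^2 = 9.35.
E = E° − (RT/nF) ln Q = 1.05 − (8.314×353)/(2×96500) × (2.236) = 1.050 − 0.034 = 1.016 V.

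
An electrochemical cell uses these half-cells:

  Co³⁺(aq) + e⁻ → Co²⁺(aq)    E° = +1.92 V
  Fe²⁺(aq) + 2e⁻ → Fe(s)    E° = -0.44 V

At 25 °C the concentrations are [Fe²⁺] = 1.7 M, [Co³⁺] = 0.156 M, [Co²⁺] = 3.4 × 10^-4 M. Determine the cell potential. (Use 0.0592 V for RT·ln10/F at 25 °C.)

2.51 V

The Co³⁺/Co²⁺ couple has the higher reduction potential and acts as the cathode, so E°_cell = +1.92 − (-0.44) = 2.36 V.
Balancing electrons gives n = 2; the reaction quotient is Q = [Fe²⁺]·[Co²⁺]^2/[Co³⁺]^2 = 8.08 × 10^-6.
At 25 °C, E = E° − (0.0592/n) log Q = 2.36 − (0.0592/2)(-5.093) = 2.360 + 0.151 = 2.511 V.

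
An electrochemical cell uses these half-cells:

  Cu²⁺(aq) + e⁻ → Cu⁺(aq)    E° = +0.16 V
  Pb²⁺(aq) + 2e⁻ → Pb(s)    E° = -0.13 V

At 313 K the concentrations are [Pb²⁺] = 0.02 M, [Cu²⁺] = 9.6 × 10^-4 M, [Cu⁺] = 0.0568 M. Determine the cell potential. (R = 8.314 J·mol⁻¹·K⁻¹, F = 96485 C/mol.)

The Cu²⁺/Cu⁺ couple has the higher reduction potential and acts as the cathode, so E°_cell = +0.16 − (-0.13) = 0.29 V.
Balancing electrons gives n = 2; the reaction quotient is Q = [Pb²⁺]·[Cu⁺]^2/[Cu²⁺]^2 = 70.0.
E = E° − (RT/nF) ln Q = 0.29 − (8.314×313)/(2×96485) × (4.249) = 0.290 − 0.057 = 0.233 V.

0.233 V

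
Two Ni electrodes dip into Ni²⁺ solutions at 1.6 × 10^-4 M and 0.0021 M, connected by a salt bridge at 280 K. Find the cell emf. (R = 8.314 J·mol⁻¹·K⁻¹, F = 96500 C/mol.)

0.031 V

Both half-cells are Ni²⁺/Ni, so E°_cell = 0. The concentrated side is the cathode; the cell reaction moves Ni²⁺ from high to low concentration with n = 2.
Q = [Ni²⁺]_dilute/[Ni²⁺]_conc = 1.6 × 10^-4/0.0021 = 0.0762.
E = 0 − (RT/nF) ln Q = −((8.314×280)/(2×96500))(-2.575) = 0.0311 V.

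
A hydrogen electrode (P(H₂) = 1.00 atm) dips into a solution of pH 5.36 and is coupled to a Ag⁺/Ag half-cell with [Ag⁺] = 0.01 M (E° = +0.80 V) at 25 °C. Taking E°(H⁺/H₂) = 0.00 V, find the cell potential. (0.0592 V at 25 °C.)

The Ag⁺/Ag couple is the cathode, so E°_cell = 0.80 V; n = 2.
[H⁺] = 10^(−5.36) = 4.4 × 10^-6 M, and Q = [H⁺]^2 / ([Ag⁺]^2·P(H₂)) = 1.91 × 10^-7.
E = E° − (0.0592/2) log Q = 0.80 − (0.0592/2)(-6.720) = 0.999 V.

1.00 V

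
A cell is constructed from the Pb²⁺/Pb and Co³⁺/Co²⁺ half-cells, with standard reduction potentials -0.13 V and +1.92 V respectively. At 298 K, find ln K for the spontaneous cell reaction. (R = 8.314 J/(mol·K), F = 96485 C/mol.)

ln K = 159.7

E°_cell = +1.92 − (-0.13) = 2.05 V, with n = 2 electrons transferred.
At equilibrium E = 0, so the Nernst equation gives ln K = nFE°/RT = (2)(96485)(2.05)/((8.314)(298)) = 159.67.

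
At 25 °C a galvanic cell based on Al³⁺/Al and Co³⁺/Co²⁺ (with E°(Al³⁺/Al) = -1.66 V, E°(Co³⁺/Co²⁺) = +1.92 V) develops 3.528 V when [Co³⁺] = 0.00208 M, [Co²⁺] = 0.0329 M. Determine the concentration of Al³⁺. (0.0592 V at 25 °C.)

0.11 M

From the Nernst equation, log Q = n(E° − E)/0.0592 = 3(3.58 − 3.528)/0.0592 = 2.635, so Q = 432.
With Q = [Al³⁺]·[Co²⁺]^3/[Co³⁺]^3 and the known concentrations, [Al³⁺] in the numerator gives [Al³⁺] = 0.11 M.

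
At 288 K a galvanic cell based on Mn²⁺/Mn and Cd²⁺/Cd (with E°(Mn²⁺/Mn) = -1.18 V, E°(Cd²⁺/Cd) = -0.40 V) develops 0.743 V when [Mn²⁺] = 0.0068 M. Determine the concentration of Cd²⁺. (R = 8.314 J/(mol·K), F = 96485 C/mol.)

3.4 × 10^-4 M

From the Nernst equation, ln Q = nF(E° − E)/RT = 2×96485×(0.78 − 0.743)/(8.314×288) = 2.982, so Q = 19.7.
With Q = [Mn²⁺]/[Cd²⁺] and the known concentrations, [Cd²⁺] in the denominator gives [Cd²⁺] = 3.4 × 10^-4 M.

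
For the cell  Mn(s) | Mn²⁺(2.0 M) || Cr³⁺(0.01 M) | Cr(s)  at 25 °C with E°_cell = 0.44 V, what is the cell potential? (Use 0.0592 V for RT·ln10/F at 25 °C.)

Balancing electrons gives n = 6; the reaction quotient is Q = [Mn²⁺]^3/[Cr³⁺]^2 = 8 × 10^4.
At 25 °C, E = E° − (0.0592/n) log Q = 0.44 − (0.0592/6)(4.903) = 0.440 − 0.048 = 0.392 V.

0.392 V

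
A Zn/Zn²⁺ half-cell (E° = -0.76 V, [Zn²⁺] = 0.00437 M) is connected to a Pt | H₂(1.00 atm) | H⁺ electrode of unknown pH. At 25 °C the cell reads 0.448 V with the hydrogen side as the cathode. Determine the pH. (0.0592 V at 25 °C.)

pH = 6.45

E°_cell = 0.76 V and n = 2.
log Q = n(E° − E)/0.0592 = 2×(0.76 − 0.448)/0.0592 = 10.541.
With Q = [Zn²⁺]·P(H₂) / [H⁺]^2, solving for [H⁺] gives log[H⁺] = -6.450, so pH = 6.45.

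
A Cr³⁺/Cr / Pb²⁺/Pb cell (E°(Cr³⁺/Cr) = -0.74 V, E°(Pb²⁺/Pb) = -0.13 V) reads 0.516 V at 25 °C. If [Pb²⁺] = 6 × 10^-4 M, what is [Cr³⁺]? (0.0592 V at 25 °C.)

0.85 M

From the Nernst equation, log Q = n(E° − E)/0.0592 = 6(0.61 − 0.516)/0.0592 = 9.527, so Q = 3.37 × 10^9.
With Q = [Cr³⁺]^2/[Pb²⁺]^3 and the known concentrations, [Cr³⁺]^2 in the numerator gives [Cr³⁺] = 0.85 M.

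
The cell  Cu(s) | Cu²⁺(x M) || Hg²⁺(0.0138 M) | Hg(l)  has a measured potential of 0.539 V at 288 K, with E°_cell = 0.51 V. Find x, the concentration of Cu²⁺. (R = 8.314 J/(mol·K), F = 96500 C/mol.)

0.0013 M

From the Nernst equation, ln Q = nF(E° − E)/RT = 2×96500×(0.51 − 0.539)/(8.314×288) = -2.338, so Q = 0.0966.
With Q = [Cu²⁺]/[Hg²⁺] and the known concentrations, [Cu²⁺] in the numerator gives [Cu²⁺] = 0.0013 M.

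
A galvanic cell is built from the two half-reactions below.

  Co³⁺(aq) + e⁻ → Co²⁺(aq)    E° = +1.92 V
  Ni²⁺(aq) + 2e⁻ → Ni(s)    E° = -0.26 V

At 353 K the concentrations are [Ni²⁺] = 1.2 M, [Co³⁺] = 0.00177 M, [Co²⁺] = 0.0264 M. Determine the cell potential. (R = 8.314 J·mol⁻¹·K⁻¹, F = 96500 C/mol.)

The Co³⁺/Co²⁺ couple has the higher reduction potential and acts as the cathode, so E°_cell = +1.92 − (-0.26) = 2.18 V.
Balancing electrons gives n = 2; the reaction quotient is Q = [Ni²⁺]·[Co²⁺]^2/[Co³⁺]^2 = 267.
E = E° − (RT/nF) ln Q = 2.18 − (8.314×353)/(2×96500) × (5.587) = 2.180 − 0.085 = 2.095 V.

2.10 V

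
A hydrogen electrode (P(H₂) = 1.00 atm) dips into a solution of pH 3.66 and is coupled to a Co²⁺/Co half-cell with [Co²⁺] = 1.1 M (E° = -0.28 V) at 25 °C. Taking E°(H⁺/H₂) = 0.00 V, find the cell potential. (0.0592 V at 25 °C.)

The hydrogen couple is the cathode, so E°_cell = 0.28 V; n = 2.
[H⁺] = 10^(−3.66) = 2.2 × 10^-4 M, and Q = [Co²⁺]·P(H₂) / [H⁺]^2 = 2.3 × 10^7.
E = E° − (0.0592/2) log Q = 0.28 − (0.0592/2)(7.361) = 0.062 V.

0.062 V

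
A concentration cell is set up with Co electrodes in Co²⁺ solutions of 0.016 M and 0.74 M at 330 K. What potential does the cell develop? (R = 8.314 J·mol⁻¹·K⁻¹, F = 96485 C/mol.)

Both half-cells are Co²⁺/Co, so E°_cell = 0. The concentrated side is the cathode; the cell reaction moves Co²⁺ from high to low concentration with n = 2.
Q = [Co²⁺]_dilute/[Co²⁺]_conc = 0.016/0.74 = 0.0216.
E = 0 − (RT/nF) ln Q = −((8.314×330)/(2×96485))(-3.834) = 0.0545 V.

0.055 V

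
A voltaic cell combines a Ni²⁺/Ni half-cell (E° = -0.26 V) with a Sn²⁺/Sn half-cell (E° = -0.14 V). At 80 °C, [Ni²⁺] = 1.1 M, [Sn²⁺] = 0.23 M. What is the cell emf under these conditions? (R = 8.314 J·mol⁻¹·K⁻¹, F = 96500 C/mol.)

The Sn²⁺/Sn couple has the higher reduction potential and acts as the cathode, so E°_cell = -0.14 − (-0.26) = 0.12 V.
Balancing electrons gives n = 2; the reaction quotient is Q = [Ni²⁺]/[Sn²⁺] = 4.78.
E = E° − (RT/nF) ln Q = 0.12 − (8.314×353)/(2×96500) × (1.565) = 0.120 − 0.024 = 0.096 V.

0.096 V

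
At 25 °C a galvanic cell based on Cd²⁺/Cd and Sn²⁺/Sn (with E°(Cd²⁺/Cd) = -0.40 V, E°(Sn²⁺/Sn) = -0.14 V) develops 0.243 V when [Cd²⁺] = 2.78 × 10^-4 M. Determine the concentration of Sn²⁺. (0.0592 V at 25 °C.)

7.4 × 10^-5 M

From the Nernst equation, log Q = n(E° − E)/0.0592 = 2(0.26 − 0.243)/0.0592 = 0.574, so Q = 3.75.
With Q = [Cd²⁺]/[Sn²⁺] and the known concentrations, [Sn²⁺] in the denominator gives [Sn²⁺] = 7.4 × 10^-5 M.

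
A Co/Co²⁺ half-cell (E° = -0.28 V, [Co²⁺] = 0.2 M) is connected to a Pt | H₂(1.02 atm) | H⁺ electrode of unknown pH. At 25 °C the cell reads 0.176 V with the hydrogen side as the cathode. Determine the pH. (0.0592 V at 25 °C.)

pH = 2.10

E°_cell = 0.28 V and n = 2.
log Q = n(E° − E)/0.0592 = 2×(0.28 − 0.176)/0.0592 = 3.514.
With Q = [Co²⁺]·P(H₂) / [H⁺]^2, solving for [H⁺] gives log[H⁺] = -2.102, so pH = 2.10.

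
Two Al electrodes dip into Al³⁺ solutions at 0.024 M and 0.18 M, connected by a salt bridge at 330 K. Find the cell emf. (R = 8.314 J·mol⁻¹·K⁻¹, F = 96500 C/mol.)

Both half-cells are Al³⁺/Al, so E°_cell = 0. The concentrated side is the cathode; the cell reaction moves Al³⁺ from high to low concentration with n = 3.
Q = [Al³⁺]_dilute/[Al³⁺]_conc = 0.024/0.18 = 0.133.
E = 0 − (RT/nF) ln Q = −((8.314×330)/(3×96500))(-2.015) = 0.0191 V.

0.019 V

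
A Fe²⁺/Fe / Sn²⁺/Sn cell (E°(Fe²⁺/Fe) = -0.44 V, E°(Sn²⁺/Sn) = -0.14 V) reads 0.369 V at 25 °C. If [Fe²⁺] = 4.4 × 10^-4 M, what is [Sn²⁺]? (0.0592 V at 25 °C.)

From the Nernst equation, log Q = n(E° − E)/0.0592 = 2(0.30 − 0.369)/0.0592 = -2.331, so Q = 0.00467.
With Q = [Fe²⁺]/[Sn²⁺] and the known concentrations, [Sn²⁺] in the denominator gives [Sn²⁺] = 0.094 M.

0.094 M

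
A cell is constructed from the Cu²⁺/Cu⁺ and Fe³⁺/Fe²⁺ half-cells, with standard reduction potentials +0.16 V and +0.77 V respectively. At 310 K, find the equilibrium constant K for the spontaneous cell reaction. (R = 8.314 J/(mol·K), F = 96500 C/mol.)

E°_cell = +0.77 − (+0.16) = 0.61 V, with n = 1 electron transferred.
At equilibrium E = 0, so the Nernst equation gives ln K = nFE°/RT = (1)(96500)(0.61)/((8.314)(310)) = 22.84.
K = e^22.84 = 8.3 × 10^9.

8.3 × 10^9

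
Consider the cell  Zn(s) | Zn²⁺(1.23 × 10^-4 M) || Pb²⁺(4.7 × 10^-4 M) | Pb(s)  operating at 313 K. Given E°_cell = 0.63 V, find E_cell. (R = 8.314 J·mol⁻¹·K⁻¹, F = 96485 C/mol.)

Balancing electrons gives n = 2; the reaction quotient is Q = [Zn²⁺]/[Pb²⁺] = 0.262.
E = E° − (RT/nF) ln Q = 0.63 − (8.314×313)/(2×96485) × (-1.341) = 0.630 + 0.018 = 0.648 V.

0.648 V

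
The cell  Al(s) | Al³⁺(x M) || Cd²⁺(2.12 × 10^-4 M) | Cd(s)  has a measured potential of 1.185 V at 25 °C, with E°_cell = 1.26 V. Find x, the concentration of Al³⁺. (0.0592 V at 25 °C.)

From the Nernst equation, log Q = n(E° − E)/0.0592 = 6(1.26 − 1.185)/0.0592 = 7.601, so Q = 3.99 × 10^7.
With Q = [Al³⁺]^2/[Cd²⁺]^3 and the known concentrations, [Al³⁺]^2 in the numerator gives [Al³⁺] = 0.02 M.

0.02 M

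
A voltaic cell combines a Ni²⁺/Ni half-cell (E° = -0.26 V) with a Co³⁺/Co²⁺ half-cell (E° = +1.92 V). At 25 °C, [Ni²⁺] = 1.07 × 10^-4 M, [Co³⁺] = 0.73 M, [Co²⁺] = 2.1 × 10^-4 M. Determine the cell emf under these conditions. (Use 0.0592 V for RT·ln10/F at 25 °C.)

The Co³⁺/Co²⁺ couple has the higher reduction potential and acts as the cathode, so E°_cell = +1.92 − (-0.26) = 2.18 V.
Balancing electrons gives n = 2; the reaction quotient is Q = [Ni²⁺]·[Co²⁺]^2/[Co³⁺]^2 = 8.85 × 10^-12.
At 25 °C, E = E° − (0.0592/n) log Q = 2.18 − (0.0592/2)(-11.053) = 2.180 + 0.327 = 2.507 V.

2.51 V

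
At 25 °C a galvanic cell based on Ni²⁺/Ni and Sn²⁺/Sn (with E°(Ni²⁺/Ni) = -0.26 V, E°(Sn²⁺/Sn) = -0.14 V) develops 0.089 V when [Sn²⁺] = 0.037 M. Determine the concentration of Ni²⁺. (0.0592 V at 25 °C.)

0.41 M

From the Nernst equation, log Q = n(E° − E)/0.0592 = 2(0.12 − 0.089)/0.0592 = 1.047, so Q = 11.2.
With Q = [Ni²⁺]/[Sn²⁺] and the known concentrations, [Ni²⁺] in the numerator gives [Ni²⁺] = 0.41 M.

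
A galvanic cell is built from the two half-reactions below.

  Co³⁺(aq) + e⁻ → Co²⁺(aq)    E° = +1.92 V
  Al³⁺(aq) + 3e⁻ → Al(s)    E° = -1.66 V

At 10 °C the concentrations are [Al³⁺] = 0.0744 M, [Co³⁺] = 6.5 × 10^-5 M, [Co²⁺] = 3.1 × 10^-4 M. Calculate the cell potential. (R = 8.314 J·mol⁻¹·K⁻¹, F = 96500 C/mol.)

3.56 V

The Co³⁺/Co²⁺ couple has the higher reduction potential and acts as the cathode, so E°_cell = +1.92 − (-1.66) = 3.58 V.
Balancing electrons gives n = 3; the reaction quotient is Q = [Al³⁺]·[Co²⁺]^3/[Co³⁺]^3 = 8.07.
E = E° − (RT/nF) ln Q = 3.58 − (8.314×283)/(3×96500) × (2.088) = 3.580 − 0.017 = 3.563 V.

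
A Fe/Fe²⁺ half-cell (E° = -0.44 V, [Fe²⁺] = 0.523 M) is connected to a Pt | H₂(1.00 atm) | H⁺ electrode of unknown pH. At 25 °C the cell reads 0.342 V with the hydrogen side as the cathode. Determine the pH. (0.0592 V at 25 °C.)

E°_cell = 0.44 V and n = 2.
log Q = n(E° − E)/0.0592 = 2×(0.44 − 0.342)/0.0592 = 3.311.
With Q = [Fe²⁺]·P(H₂) / [H⁺]^2, solving for [H⁺] gives log[H⁺] = -1.796, so pH = 1.80.

pH = 1.80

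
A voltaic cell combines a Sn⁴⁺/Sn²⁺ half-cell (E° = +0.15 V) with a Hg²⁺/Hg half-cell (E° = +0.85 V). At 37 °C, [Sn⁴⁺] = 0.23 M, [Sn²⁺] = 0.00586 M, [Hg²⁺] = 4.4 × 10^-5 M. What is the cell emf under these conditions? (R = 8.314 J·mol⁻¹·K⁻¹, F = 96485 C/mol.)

The Hg²⁺/Hg couple has the higher reduction potential and acts as the cathode, so E°_cell = +0.85 − (+0.15) = 0.70 V.
Balancing electrons gives n = 2; the reaction quotient is Q = [Sn⁴⁺]/([Sn²⁺]·[Hg²⁺]) = 8.92 × 10^5.
E = E° − (RT/nF) ln Q = 0.70 − (8.314×310)/(2×96485) × (13.701) = 0.700 − 0.183 = 0.517 V.

0.517 V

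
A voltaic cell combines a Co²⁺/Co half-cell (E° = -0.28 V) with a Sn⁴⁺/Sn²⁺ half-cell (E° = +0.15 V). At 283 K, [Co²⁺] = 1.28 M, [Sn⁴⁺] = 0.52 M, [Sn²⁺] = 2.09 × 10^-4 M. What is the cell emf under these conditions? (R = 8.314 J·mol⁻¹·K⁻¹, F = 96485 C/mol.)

The Sn⁴⁺/Sn²⁺ couple has the higher reduction potential and acts as the cathode, so E°_cell = +0.15 − (-0.28) = 0.43 V.
Balancing electrons gives n = 2; the reaction quotient is Q = [Co²⁺]·[Sn²⁺]/[Sn⁴⁺] = 5.14 × 10^-4.
E = E° − (RT/nF) ln Q = 0.43 − (8.314×283)/(2×96485) × (-7.572) = 0.430 + 0.092 = 0.522 V.

0.522 V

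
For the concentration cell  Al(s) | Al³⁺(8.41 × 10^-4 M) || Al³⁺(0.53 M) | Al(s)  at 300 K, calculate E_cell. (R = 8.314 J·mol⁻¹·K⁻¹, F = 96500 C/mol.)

Both half-cells are Al³⁺/Al, so E°_cell = 0. The concentrated side is the cathode; the cell reaction moves Al³⁺ from high to low concentration with n = 3.
Q = [Al³⁺]_dilute/[Al³⁺]_conc = 8.41 × 10^-4/0.53 = 0.00159.
E = 0 − (RT/nF) ln Q = −((8.314×300)/(3×96500))(-6.446) = 0.0555 V.

0.056 V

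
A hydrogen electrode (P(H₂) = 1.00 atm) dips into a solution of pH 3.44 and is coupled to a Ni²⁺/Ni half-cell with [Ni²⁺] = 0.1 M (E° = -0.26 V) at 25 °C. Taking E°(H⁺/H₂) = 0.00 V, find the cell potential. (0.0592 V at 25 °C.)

0.086 V

The hydrogen couple is the cathode, so E°_cell = 0.26 V; n = 2.
[H⁺] = 10^(−3.44) = 3.6 × 10^-4 M, and Q = [Ni²⁺]·P(H₂) / [H⁺]^2 = 7.59 × 10^5.
E = E° − (0.0592/2) log Q = 0.26 − (0.0592/2)(5.880) = 0.086 V.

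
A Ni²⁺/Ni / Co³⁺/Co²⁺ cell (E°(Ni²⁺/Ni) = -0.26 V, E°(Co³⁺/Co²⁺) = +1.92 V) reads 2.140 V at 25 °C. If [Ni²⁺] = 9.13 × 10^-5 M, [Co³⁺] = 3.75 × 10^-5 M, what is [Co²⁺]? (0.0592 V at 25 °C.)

0.019 M

From the Nernst equation, log Q = n(E° − E)/0.0592 = 2(2.18 − 2.140)/0.0592 = 1.351, so Q = 22.5.
With Q = [Ni²⁺]·[Co²⁺]^2/[Co³⁺]^2 and the known concentrations, [Co²⁺]^2 in the numerator gives [Co²⁺] = 0.019 M.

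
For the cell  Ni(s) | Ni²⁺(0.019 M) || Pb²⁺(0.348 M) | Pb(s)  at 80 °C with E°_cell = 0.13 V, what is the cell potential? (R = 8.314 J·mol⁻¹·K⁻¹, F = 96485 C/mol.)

Balancing electrons gives n = 2; the reaction quotient is Q = [Ni²⁺]/[Pb²⁺] = 0.0546.
E = E° − (RT/nF) ln Q = 0.13 − (8.314×353)/(2×96485) × (-2.908) = 0.130 + 0.044 = 0.174 V.

0.174 V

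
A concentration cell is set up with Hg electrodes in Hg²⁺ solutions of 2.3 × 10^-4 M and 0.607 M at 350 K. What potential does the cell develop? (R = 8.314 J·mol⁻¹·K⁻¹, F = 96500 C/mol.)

0.12 V

Both half-cells are Hg²⁺/Hg, so E°_cell = 0. The concentrated side is the cathode; the cell reaction moves Hg²⁺ from high to low concentration with n = 2.
Q = [Hg²⁺]_dilute/[Hg²⁺]_conc = 2.3 × 10^-4/0.607 = 3.79 × 10^-4.
E = 0 − (RT/nF) ln Q = −((8.314×350)/(2×96500))(-7.878) = 0.1188 V.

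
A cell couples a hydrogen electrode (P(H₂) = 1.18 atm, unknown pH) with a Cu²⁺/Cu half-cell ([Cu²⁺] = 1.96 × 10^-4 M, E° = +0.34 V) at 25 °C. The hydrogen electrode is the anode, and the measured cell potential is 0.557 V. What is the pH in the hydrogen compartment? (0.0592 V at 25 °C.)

pH = 5.48

E°_cell = 0.34 V and n = 2.
log Q = n(E° − E)/0.0592 = 2×(0.34 − 0.557)/0.0592 = -7.331.
With Q = [H⁺]^2 / ([Cu²⁺]·P(H₂)), solving for [H⁺] gives log[H⁺] = -5.483, so pH = 5.48.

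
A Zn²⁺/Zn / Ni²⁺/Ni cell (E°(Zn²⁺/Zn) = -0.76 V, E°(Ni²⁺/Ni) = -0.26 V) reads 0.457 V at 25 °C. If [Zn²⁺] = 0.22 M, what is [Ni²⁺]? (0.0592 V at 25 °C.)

0.0078 M

From the Nernst equation, log Q = n(E° − E)/0.0592 = 2(0.50 − 0.457)/0.0592 = 1.453, so Q = 28.4.
With Q = [Zn²⁺]/[Ni²⁺] and the known concentrations, [Ni²⁺] in the denominator gives [Ni²⁺] = 0.0078 M.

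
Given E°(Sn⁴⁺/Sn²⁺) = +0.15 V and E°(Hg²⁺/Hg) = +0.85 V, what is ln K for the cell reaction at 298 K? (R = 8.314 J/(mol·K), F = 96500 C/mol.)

ln K = 54.5

E°_cell = +0.85 − (+0.15) = 0.70 V, with n = 2 electrons transferred.
At equilibrium E = 0, so the Nernst equation gives ln K = nFE°/RT = (2)(96500)(0.70)/((8.314)(298)) = 54.53.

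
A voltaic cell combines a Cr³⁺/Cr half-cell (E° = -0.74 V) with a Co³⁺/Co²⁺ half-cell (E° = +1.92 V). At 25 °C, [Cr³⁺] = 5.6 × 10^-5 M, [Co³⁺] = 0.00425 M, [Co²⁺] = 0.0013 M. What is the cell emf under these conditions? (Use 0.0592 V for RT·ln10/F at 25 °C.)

2.77 V

The Co³⁺/Co²⁺ couple has the higher reduction potential and acts as the cathode, so E°_cell = +1.92 − (-0.74) = 2.66 V.
Balancing electrons gives n = 3; the reaction quotient is Q = [Cr³⁺]·[Co²⁺]^3/[Co³⁺]^3 = 1.6 × 10^-6.
At 25 °C, E = E° − (0.0592/n) log Q = 2.66 − (0.0592/3)(-5.795) = 2.660 + 0.114 = 2.774 V.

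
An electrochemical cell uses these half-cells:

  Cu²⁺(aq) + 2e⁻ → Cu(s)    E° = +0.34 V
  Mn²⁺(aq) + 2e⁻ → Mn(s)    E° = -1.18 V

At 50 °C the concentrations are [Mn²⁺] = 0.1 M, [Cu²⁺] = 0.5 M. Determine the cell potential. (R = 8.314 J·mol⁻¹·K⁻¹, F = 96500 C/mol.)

The Cu²⁺/Cu couple has the higher reduction potential and acts as the cathode, so E°_cell = +0.34 − (-1.18) = 1.52 V.
Balancing electrons gives n = 2; the reaction quotient is Q = [Mn²⁺]/[Cu²⁺] = 0.200.
E = E° − (RT/nF) ln Q = 1.52 − (8.314×323)/(2×96500) × (-1.609) = 1.520 + 0.022 = 1.542 V.

1.54 V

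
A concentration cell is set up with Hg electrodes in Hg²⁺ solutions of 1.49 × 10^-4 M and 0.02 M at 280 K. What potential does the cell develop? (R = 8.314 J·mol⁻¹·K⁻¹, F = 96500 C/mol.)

Both half-cells are Hg²⁺/Hg, so E°_cell = 0. The concentrated side is the cathode; the cell reaction moves Hg²⁺ from high to low concentration with n = 2.
Q = [Hg²⁺]_dilute/[Hg²⁺]_conc = 1.49 × 10^-4/0.02 = 0.00745.
E = 0 − (RT/nF) ln Q = −((8.314×280)/(2×96500))(-4.900) = 0.0591 V.

0.059 V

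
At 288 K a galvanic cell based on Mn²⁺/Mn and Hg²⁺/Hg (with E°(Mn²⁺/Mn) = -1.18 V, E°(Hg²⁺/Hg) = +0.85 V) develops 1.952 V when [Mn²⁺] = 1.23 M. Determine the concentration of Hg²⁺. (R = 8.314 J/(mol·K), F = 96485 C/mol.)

From the Nernst equation, ln Q = nF(E° − E)/RT = 2×96485×(2.03 − 1.952)/(8.314×288) = 6.286, so Q = 537.
With Q = [Mn²⁺]/[Hg²⁺] and the known concentrations, [Hg²⁺] in the denominator gives [Hg²⁺] = 0.0023 M.

0.0023 M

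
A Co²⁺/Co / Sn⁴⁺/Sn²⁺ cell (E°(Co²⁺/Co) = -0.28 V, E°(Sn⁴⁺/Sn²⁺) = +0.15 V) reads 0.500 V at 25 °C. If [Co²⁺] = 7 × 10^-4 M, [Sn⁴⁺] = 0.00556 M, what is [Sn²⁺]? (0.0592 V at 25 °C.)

0.034 M

From the Nernst equation, log Q = n(E° − E)/0.0592 = 2(0.43 − 0.500)/0.0592 = -2.365, so Q = 0.00432.
With Q = [Co²⁺]·[Sn²⁺]/[Sn⁴⁺] and the known concentrations, [Sn²⁺] in the numerator gives [Sn²⁺] = 0.034 M.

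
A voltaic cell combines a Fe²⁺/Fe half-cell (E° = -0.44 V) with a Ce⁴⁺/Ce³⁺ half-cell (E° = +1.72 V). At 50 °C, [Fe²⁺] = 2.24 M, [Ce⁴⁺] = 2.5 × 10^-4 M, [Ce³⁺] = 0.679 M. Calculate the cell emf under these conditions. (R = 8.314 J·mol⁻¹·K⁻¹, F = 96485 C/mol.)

1.93 V

The Ce⁴⁺/Ce³⁺ couple has the higher reduction potential and acts as the cathode, so E°_cell = +1.72 − (-0.44) = 2.16 V.
Balancing electrons gives n = 2; the reaction quotient is Q = [Fe²⁺]·[Ce³⁺]^2/[Ce⁴⁺]^2 = 1.65 × 10^7.
E = E° − (RT/nF) ln Q = 2.16 − (8.314×323)/(2×96485) × (16.620) = 2.160 − 0.231 = 1.929 V.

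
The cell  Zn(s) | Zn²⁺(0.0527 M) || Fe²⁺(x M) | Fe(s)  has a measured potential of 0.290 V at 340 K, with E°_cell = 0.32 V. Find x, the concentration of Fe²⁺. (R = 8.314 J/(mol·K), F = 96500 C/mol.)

From the Nernst equation, ln Q = nF(E° − E)/RT = 2×96500×(0.32 − 0.290)/(8.314×340) = 2.048, so Q = 7.75.
With Q = [Zn²⁺]/[Fe²⁺] and the known concentrations, [Fe²⁺] in the denominator gives [Fe²⁺] = 0.0068 M.

0.0068 M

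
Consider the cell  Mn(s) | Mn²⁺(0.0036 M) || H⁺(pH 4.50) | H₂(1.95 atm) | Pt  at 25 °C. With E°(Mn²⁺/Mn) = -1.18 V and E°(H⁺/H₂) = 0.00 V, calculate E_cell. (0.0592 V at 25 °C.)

0.98 V

The hydrogen couple is the cathode, so E°_cell = 1.18 V; n = 2.
[H⁺] = 10^(−4.50) = 3.2 × 10^-5 M, and Q = [Mn²⁺]·P(H₂) / [H⁺]^2 = 7.02 × 10^6.
E = E° − (0.0592/2) log Q = 1.18 − (0.0592/2)(6.846) = 0.977 V.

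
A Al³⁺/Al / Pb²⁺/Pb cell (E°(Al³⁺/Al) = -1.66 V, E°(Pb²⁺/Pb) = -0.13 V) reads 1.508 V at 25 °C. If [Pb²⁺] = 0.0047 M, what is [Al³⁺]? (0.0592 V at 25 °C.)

0.0042 M

From the Nernst equation, log Q = n(E° − E)/0.0592 = 6(1.53 − 1.508)/0.0592 = 2.230, so Q = 170.
With Q = [Al³⁺]^2/[Pb²⁺]^3 and the known concentrations, [Al³⁺]^2 in the numerator gives [Al³⁺] = 0.0042 M.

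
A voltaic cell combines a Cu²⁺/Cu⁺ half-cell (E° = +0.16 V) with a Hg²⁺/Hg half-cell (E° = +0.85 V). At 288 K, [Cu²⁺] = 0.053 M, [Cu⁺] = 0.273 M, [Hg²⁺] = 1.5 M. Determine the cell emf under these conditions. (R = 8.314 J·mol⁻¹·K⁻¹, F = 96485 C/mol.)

The Hg²⁺/Hg couple has the higher reduction potential and acts as the cathode, so E°_cell = +0.85 − (+0.16) = 0.69 V.
Balancing electrons gives n = 2; the reaction quotient is Q = [Cu²⁺]^2/([Cu⁺]^2·[Hg²⁺]) = 0.0251.
E = E° − (RT/nF) ln Q = 0.69 − (8.314×288)/(2×96485) × (-3.684) = 0.690 + 0.046 = 0.736 V.

0.736 V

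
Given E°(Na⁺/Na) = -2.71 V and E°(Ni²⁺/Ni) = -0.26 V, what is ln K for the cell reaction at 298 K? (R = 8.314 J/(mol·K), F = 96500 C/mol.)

E°_cell = -0.26 − (-2.71) = 2.45 V, with n = 2 electrons transferred.
At equilibrium E = 0, so the Nernst equation gives ln K = nFE°/RT = (2)(96500)(2.45)/((8.314)(298)) = 190.85.

ln K = 190.9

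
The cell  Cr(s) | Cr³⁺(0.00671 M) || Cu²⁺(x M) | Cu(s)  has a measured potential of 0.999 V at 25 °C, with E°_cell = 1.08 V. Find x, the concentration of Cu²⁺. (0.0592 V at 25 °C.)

6.5 × 10^-5 M

From the Nernst equation, log Q = n(E° − E)/0.0592 = 6(1.08 − 0.999)/0.0592 = 8.209, so Q = 1.62 × 10^8.
With Q = [Cr³⁺]^2/[Cu²⁺]^3 and the known concentrations, [Cu²⁺]^3 in the denominator gives [Cu²⁺] = 6.5 × 10^-5 M.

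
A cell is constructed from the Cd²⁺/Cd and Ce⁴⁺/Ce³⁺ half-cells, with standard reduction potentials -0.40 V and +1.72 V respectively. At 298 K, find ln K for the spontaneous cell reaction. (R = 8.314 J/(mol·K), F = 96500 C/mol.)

ln K = 165.1

E°_cell = +1.72 − (-0.40) = 2.12 V, with n = 2 electrons transferred.
At equilibrium E = 0, so the Nernst equation gives ln K = nFE°/RT = (2)(96500)(2.12)/((8.314)(298)) = 165.15.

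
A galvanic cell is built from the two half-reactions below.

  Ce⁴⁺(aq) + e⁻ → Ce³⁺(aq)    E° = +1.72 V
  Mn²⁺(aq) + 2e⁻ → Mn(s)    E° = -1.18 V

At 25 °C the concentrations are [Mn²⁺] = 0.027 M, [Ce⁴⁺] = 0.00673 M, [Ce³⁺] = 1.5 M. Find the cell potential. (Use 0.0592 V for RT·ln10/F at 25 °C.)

2.81 V

The Ce⁴⁺/Ce³⁺ couple has the higher reduction potential and acts as the cathode, so E°_cell = +1.72 − (-1.18) = 2.90 V.
Balancing electrons gives n = 2; the reaction quotient is Q = [Mn²⁺]·[Ce³⁺]^2/[Ce⁴⁺]^2 = 1340.
At 25 °C, E = E° − (0.0592/n) log Q = 2.90 − (0.0592/2)(3.128) = 2.900 − 0.093 = 2.807 V.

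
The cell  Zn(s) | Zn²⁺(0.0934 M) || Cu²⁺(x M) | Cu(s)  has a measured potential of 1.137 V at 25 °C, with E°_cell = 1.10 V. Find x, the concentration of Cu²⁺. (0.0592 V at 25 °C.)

From the Nernst equation, log Q = n(E° − E)/0.0592 = 2(1.10 − 1.137)/0.0592 = -1.250, so Q = 0.0562.
With Q = [Zn²⁺]/[Cu²⁺] and the known concentrations, [Cu²⁺] in the denominator gives [Cu²⁺] = 1.7 M.

1.7 M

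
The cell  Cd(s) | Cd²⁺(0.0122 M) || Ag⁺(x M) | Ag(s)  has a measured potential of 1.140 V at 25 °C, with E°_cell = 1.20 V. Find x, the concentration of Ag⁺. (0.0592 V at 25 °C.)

0.011 M

From the Nernst equation, log Q = n(E° − E)/0.0592 = 2(1.20 − 1.140)/0.0592 = 2.027, so Q = 106.
With Q = [Cd²⁺]/[Ag⁺]^2 and the known concentrations, [Ag⁺]^2 in the denominator gives [Ag⁺] = 0.011 M.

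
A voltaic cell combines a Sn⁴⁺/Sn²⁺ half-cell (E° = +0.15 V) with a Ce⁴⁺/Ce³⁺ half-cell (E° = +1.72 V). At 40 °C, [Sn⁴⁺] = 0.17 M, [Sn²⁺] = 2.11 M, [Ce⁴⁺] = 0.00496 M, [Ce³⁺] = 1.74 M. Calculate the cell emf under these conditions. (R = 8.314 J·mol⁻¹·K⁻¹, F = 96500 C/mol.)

1.45 V

The Ce⁴⁺/Ce³⁺ couple has the higher reduction potential and acts as the cathode, so E°_cell = +1.72 − (+0.15) = 1.57 V.
Balancing electrons gives n = 2; the reaction quotient is Q = [Sn⁴⁺]·[Ce³⁺]^2/([Sn²⁺]·[Ce⁴⁺]^2) = 9920.
E = E° − (RT/nF) ln Q = 1.57 − (8.314×313)/(2×96500) × (9.202) = 1.570 − 0.124 = 1.446 V.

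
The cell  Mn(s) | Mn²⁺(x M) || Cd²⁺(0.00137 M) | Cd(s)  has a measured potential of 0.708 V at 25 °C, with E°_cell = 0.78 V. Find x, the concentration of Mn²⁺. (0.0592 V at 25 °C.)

From the Nernst equation, log Q = n(E° − E)/0.0592 = 2(0.78 − 0.708)/0.0592 = 2.432, so Q = 271.
With Q = [Mn²⁺]/[Cd²⁺] and the known concentrations, [Mn²⁺] in the numerator gives [Mn²⁺] = 0.37 M.

0.37 M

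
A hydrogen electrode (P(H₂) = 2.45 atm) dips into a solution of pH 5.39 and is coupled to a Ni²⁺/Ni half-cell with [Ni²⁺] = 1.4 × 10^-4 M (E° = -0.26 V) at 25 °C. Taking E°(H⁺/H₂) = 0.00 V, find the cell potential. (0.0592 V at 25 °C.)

0.043 V

The hydrogen couple is the cathode, so E°_cell = 0.26 V; n = 2.
[H⁺] = 10^(−5.39) = 4.1 × 10^-6 M, and Q = [Ni²⁺]·P(H₂) / [H⁺]^2 = 2.07 × 10^7.
E = E° − (0.0592/2) log Q = 0.26 − (0.0592/2)(7.315) = 0.043 V.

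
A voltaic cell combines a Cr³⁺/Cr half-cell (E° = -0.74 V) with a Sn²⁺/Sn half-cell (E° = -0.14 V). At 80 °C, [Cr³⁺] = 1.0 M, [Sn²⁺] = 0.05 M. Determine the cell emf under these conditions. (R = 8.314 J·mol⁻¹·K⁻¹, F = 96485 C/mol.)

0.554 V

The Sn²⁺/Sn couple has the higher reduction potential and acts as the cathode, so E°_cell = -0.14 − (-0.74) = 0.60 V.
Balancing electrons gives n = 6; the reaction quotient is Q = [Cr³⁺]^2/[Sn²⁺]^3 = 8000.
E = E° − (RT/nF) ln Q = 0.60 − (8.314×353)/(6×96485) × (8.987) = 0.600 − 0.046 = 0.554 V.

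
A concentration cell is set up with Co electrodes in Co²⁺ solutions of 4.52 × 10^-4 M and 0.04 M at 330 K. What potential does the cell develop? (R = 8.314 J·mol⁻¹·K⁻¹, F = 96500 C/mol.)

0.064 V

Both half-cells are Co²⁺/Co, so E°_cell = 0. The concentrated side is the cathode; the cell reaction moves Co²⁺ from high to low concentration with n = 2.
Q = [Co²⁺]_dilute/[Co²⁺]_conc = 4.52 × 10^-4/0.04 = 0.0113.
E = 0 − (RT/nF) ln Q = −((8.314×330)/(2×96500))(-4.483) = 0.0637 V.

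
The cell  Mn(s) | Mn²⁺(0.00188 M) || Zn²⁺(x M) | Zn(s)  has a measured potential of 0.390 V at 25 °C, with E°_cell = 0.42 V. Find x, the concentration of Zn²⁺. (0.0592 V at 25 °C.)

1.8 × 10^-4 M

From the Nernst equation, log Q = n(E° − E)/0.0592 = 2(0.42 − 0.390)/0.0592 = 1.014, so Q = 10.3.
With Q = [Mn²⁺]/[Zn²⁺] and the known concentrations, [Zn²⁺] in the denominator gives [Zn²⁺] = 1.8 × 10^-4 M.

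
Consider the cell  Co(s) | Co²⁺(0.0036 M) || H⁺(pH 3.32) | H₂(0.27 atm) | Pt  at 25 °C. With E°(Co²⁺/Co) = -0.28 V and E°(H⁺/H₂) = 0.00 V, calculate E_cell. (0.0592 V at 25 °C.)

The hydrogen couple is the cathode, so E°_cell = 0.28 V; n = 2.
[H⁺] = 10^(−3.32) = 4.8 × 10^-4 M, and Q = [Co²⁺]·P(H₂) / [H⁺]^2 = 4240.
E = E° − (0.0592/2) log Q = 0.28 − (0.0592/2)(3.628) = 0.173 V.

0.17 V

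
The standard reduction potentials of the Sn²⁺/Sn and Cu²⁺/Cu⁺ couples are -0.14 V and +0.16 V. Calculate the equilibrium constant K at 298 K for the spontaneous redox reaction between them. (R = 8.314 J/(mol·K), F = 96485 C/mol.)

1.4 × 10^10

E°_cell = +0.16 − (-0.14) = 0.30 V, with n = 2 electrons transferred.
At equilibrium E = 0, so the Nernst equation gives ln K = nFE°/RT = (2)(96485)(0.30)/((8.314)(298)) = 23.37.
K = e^23.37 = 1.4 × 10^10.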